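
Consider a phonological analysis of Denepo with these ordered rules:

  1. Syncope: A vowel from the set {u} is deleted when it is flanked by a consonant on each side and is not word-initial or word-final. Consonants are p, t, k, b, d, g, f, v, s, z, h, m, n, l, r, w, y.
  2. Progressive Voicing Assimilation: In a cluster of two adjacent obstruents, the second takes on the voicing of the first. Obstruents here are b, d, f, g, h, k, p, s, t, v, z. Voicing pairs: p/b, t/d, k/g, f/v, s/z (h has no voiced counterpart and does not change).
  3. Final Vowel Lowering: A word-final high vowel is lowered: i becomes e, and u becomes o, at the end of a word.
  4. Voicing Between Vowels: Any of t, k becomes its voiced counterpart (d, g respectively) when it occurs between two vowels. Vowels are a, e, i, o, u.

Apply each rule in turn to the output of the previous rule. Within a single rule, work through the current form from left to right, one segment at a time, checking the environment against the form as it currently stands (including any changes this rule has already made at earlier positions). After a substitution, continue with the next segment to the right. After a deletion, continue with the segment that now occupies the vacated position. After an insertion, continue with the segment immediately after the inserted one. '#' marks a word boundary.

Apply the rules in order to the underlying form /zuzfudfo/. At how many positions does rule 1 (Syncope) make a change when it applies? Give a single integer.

1 Syncope: [zuzfudfo] → [zzfdfo]
2 Progressive Voicing Assimilation: [zzfdfo] → [zzvdvo]
3 Final Vowel Lowering: no change — [zzvdvo]
4 Voicing Between Vowels: no change — [zzvdvo]
Rule 1 changed 2 position(s).

2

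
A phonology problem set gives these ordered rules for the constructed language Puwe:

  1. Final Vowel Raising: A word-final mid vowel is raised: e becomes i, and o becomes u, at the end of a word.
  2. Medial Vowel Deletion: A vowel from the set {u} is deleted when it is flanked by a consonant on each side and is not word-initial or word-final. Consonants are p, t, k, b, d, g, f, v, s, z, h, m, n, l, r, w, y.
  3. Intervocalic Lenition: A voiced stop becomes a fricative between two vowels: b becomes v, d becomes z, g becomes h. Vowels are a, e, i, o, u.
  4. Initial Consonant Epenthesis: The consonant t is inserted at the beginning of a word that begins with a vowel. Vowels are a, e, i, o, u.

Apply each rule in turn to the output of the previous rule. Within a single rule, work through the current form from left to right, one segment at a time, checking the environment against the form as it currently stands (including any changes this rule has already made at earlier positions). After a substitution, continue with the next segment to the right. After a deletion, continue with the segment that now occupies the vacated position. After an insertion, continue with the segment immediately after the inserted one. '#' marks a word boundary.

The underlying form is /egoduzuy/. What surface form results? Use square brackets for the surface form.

1 Final Vowel Raising: no change — [egoduzuy]
2 Medial Vowel Deletion: [egoduzuy] → [egodzy]
3 Intervocalic Lenition: [egodzy] → [ehodzy]
4 Initial Consonant Epenthesis: [ehodzy] → [tehodzy]

[tehodzy]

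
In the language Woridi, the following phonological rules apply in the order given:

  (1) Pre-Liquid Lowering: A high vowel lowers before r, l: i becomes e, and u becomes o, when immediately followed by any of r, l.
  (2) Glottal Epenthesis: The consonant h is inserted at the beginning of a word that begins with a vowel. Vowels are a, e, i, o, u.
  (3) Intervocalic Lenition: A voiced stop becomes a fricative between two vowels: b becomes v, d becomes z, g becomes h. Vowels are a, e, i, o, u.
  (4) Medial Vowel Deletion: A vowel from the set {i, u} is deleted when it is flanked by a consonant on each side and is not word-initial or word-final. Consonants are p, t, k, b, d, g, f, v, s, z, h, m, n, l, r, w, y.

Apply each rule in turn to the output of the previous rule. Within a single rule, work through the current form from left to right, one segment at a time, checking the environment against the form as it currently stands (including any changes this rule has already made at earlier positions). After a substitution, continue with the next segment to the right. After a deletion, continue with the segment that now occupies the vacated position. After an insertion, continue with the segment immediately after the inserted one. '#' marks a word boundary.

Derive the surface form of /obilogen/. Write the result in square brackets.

[hovelohen]

(1) Pre-Liquid Lowering: [obilogen] → [obelogen]
(2) Glottal Epenthesis: [obelogen] → [hobelogen]
(3) Intervocalic Lenition: [hobelogen] → [hovelohen]
(4) Medial Vowel Deletion: no change — [hovelohen]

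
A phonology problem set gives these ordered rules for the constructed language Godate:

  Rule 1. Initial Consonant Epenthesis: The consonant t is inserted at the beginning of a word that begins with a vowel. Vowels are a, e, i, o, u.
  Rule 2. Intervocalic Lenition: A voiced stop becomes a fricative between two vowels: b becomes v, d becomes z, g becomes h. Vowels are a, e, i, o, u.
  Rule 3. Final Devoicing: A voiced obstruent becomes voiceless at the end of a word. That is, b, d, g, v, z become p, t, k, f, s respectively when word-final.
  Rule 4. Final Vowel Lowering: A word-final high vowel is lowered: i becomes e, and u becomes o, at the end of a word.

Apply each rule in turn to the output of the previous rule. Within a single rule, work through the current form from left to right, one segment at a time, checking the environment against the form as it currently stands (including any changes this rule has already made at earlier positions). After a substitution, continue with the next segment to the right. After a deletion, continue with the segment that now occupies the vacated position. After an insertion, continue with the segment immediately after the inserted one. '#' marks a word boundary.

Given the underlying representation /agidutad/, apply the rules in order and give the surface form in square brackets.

[tahizutat]

Rule 1 Initial Consonant Epenthesis: [agidutad] → [tagidutad]
Rule 2 Intervocalic Lenition: [tagidutad] → [tahizutad]
Rule 3 Final Devoicing: [tahizutad] → [tahizutat]
Rule 4 Final Vowel Lowering: no change — [tahizutat]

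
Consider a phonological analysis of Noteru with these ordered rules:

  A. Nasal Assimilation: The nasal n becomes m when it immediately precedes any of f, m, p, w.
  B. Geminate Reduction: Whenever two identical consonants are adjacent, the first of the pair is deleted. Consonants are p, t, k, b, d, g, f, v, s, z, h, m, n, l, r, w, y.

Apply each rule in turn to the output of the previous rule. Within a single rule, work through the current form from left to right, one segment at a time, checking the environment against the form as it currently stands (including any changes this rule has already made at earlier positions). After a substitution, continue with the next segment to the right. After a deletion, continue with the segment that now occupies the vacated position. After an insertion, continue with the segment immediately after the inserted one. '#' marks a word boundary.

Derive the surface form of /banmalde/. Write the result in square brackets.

A Nasal Assimilation: [banmalde] → [bammalde]
B Geminate Reduction: [bammalde] → [bamalde]

[bamalde]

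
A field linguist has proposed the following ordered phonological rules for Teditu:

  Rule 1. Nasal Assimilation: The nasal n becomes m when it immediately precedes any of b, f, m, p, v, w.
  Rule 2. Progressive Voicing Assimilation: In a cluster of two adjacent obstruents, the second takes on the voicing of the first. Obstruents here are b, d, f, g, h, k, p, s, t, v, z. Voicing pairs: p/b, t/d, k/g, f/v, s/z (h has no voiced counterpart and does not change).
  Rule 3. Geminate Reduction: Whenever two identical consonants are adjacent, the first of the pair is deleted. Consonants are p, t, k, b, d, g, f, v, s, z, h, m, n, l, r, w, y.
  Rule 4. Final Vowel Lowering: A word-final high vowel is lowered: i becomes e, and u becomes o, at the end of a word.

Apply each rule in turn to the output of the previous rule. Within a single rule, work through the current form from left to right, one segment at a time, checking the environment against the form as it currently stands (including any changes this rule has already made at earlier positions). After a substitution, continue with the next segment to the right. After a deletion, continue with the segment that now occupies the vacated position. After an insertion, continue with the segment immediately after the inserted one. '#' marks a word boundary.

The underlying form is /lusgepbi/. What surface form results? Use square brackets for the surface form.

Rule 1 Nasal Assimilation: no change — [lusgepbi]
Rule 2 Progressive Voicing Assimilation: [lusgepbi] → [luskeppi]
Rule 3 Geminate Reduction: [luskeppi] → [luskepi]
Rule 4 Final Vowel Lowering: [luskepi] → [luskepe]

[luskepe]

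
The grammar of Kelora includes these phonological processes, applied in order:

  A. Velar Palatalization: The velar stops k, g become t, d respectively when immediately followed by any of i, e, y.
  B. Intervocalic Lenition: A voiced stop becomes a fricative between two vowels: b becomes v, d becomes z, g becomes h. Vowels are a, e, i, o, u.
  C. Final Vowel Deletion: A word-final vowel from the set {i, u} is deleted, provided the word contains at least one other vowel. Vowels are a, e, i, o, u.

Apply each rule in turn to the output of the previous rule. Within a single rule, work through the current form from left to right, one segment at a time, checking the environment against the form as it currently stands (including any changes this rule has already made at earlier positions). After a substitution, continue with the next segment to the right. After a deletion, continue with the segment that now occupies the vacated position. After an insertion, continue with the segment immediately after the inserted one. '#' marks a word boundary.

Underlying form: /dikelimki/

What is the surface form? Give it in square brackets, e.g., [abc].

A Velar Palatalization: [dikelimki] → [ditelimti]
B Intervocalic Lenition: no change — [ditelimti]
C Final Vowel Deletion: [ditelimti] → [ditelimt]

[ditelimt]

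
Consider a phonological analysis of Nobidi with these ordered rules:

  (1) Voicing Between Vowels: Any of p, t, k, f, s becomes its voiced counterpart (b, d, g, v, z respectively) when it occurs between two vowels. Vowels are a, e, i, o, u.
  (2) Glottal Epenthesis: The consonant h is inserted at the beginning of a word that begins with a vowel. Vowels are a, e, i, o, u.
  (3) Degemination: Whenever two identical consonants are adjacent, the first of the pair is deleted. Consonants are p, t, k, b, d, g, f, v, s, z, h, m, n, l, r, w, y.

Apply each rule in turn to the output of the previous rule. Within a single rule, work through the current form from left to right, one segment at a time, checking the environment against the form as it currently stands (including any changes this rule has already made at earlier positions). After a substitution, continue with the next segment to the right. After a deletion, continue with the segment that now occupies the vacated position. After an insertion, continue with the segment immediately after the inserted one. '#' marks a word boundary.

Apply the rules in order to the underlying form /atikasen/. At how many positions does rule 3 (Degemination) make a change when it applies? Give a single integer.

(1) Voicing Between Vowels: [atikasen] → [adigazen]
(2) Glottal Epenthesis: [adigazen] → [hadigazen]
(3) Degemination: no change — [hadigazen]
Rule 3 changed 0 position(s).

0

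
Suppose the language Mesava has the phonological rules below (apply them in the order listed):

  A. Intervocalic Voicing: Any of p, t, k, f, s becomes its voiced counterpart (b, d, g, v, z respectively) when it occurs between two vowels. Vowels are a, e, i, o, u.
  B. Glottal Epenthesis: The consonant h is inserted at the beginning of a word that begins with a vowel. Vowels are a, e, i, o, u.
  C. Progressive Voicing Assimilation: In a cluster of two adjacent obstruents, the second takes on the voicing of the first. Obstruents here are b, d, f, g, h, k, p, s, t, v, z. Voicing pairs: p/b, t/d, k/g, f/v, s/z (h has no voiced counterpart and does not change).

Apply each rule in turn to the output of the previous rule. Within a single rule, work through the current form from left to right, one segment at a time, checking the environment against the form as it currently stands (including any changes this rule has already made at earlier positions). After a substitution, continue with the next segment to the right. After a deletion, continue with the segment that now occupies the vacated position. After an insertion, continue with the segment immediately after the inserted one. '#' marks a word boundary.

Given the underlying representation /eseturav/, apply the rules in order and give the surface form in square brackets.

[hezedurav]

A Intervocalic Voicing: [eseturav] → [ezedurav]
B Glottal Epenthesis: [ezedurav] → [hezedurav]
C Progressive Voicing Assimilation: no change — [hezedurav]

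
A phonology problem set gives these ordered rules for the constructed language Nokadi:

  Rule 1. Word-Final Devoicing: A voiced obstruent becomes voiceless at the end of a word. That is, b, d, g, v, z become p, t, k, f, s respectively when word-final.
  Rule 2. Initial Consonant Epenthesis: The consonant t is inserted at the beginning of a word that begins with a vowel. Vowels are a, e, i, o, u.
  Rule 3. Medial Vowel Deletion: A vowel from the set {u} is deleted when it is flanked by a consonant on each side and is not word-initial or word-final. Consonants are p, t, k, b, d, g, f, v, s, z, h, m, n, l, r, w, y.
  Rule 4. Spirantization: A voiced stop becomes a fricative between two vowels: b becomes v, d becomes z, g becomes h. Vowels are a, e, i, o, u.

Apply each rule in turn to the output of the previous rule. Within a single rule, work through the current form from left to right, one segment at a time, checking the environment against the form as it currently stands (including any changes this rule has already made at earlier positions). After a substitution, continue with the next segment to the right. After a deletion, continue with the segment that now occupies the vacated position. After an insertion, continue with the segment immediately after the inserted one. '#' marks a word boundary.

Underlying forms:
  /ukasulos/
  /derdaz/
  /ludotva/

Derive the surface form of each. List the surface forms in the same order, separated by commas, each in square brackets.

[tkaslos], [derdas], [ldotva]

/ukasulos/:
  Rule 1 Word-Final Devoicing: no change — [ukasulos]
  Rule 2 Initial Consonant Epenthesis: [ukasulos] → [tukasulos]
  Rule 3 Medial Vowel Deletion: [tukasulos] → [tkaslos]
  Rule 4 Spirantization: no change — [tkaslos]
/derdaz/:
  Rule 1 Word-Final Devoicing: [derdaz] → [derdas]
  Rule 2 Initial Consonant Epenthesis: no change — [derdas]
  Rule 3 Medial Vowel Deletion: no change — [derdas]
  Rule 4 Spirantization: no change — [derdas]
/ludotva/:
  Rule 1 Word-Final Devoicing: no change — [ludotva]
  Rule 2 Initial Consonant Epenthesis: no change — [ludotva]
  Rule 3 Medial Vowel Deletion: [ludotva] → [ldotva]
  Rule 4 Spirantization: no change — [ldotva]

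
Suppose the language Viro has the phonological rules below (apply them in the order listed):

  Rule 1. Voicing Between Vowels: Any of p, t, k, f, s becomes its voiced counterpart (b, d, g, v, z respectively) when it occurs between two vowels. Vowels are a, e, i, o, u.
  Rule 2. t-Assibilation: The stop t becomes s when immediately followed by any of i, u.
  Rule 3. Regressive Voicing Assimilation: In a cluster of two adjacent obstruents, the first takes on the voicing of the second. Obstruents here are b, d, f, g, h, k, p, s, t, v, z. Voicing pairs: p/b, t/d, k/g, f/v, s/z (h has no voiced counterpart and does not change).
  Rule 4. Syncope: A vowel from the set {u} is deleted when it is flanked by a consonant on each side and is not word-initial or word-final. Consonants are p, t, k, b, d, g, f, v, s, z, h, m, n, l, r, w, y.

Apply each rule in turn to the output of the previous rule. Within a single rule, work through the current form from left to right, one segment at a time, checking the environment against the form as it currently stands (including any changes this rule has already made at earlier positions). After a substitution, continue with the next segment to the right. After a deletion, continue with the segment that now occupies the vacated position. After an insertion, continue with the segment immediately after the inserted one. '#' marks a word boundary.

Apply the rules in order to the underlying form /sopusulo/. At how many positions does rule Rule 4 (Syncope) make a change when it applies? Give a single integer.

2

Rule 1 Voicing Between Vowels: [sopusulo] → [sobuzulo]
Rule 2 t-Assibilation: no change — [sobuzulo]
Rule 3 Regressive Voicing Assimilation: no change — [sobuzulo]
Rule 4 Syncope: [sobuzulo] → [sobzlo]
Rule Rule 4 changed 2 position(s).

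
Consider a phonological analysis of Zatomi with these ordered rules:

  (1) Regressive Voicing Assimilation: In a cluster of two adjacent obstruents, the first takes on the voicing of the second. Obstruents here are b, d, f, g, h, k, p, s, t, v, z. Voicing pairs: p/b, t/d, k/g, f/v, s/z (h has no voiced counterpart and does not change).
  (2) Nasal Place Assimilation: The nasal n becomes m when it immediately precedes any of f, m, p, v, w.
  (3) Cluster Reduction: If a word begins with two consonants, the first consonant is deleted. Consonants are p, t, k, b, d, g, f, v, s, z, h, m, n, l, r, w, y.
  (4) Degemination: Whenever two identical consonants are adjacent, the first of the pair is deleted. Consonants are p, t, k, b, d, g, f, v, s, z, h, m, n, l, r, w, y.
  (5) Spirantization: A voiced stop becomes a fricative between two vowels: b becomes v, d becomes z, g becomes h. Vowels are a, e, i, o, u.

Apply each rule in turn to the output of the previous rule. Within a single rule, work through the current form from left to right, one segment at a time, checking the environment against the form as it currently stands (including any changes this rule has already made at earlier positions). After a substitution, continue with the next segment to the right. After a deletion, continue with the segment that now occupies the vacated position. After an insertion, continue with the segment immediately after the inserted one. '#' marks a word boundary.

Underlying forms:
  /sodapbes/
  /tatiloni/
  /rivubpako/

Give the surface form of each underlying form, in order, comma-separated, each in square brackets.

/sodapbes/:
  (1) Regressive Voicing Assimilation: [sodapbes] → [sodabbes]
  (2) Nasal Place Assimilation: no change — [sodabbes]
  (3) Cluster Reduction: no change — [sodabbes]
  (4) Degemination: [sodabbes] → [sodabes]
  (5) Spirantization: [sodabes] → [sozaves]
/tatiloni/:
  (1) Regressive Voicing Assimilation: no change — [tatiloni]
  (2) Nasal Place Assimilation: no change — [tatiloni]
  (3) Cluster Reduction: no change — [tatiloni]
  (4) Degemination: no change — [tatiloni]
  (5) Spirantization: no change — [tatiloni]
/rivubpako/:
  (1) Regressive Voicing Assimilation: [rivubpako] → [rivuppako]
  (2) Nasal Place Assimilation: no change — [rivuppako]
  (3) Cluster Reduction: no change — [rivuppako]
  (4) Degemination: [rivuppako] → [rivupako]
  (5) Spirantization: no change — [rivupako]

[sozaves], [tatiloni], [rivupako]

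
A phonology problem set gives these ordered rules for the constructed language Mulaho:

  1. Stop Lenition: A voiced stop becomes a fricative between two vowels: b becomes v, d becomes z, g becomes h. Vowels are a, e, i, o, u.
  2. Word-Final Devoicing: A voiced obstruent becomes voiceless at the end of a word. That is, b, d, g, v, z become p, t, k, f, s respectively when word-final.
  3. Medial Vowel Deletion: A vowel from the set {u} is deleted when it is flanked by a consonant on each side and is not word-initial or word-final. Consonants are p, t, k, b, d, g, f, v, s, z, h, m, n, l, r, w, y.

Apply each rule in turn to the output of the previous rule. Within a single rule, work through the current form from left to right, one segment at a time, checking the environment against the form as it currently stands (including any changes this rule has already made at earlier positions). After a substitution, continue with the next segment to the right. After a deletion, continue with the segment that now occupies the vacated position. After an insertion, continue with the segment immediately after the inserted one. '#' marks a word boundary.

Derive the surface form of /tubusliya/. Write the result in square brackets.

1 Stop Lenition: [tubusliya] → [tuvusliya]
2 Word-Final Devoicing: no change — [tuvusliya]
3 Medial Vowel Deletion: [tuvusliya] → [tvsliya]

[tvsliya]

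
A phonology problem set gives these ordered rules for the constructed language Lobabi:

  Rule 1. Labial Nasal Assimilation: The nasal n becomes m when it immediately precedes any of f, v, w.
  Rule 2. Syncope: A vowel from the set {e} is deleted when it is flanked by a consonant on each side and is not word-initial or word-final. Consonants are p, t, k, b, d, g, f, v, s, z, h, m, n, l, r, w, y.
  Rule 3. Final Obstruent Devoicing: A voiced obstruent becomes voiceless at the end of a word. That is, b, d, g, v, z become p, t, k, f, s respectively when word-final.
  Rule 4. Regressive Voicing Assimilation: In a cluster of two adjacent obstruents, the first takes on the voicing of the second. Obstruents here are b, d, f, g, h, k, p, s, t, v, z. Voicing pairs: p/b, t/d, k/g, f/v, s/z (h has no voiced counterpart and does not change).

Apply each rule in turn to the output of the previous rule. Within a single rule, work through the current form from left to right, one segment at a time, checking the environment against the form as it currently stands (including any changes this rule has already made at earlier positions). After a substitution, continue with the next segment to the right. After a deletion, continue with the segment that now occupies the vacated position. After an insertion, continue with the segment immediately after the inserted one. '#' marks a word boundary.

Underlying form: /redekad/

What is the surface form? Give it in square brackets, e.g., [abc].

Rule 1 Labial Nasal Assimilation: no change — [redekad]
Rule 2 Syncope: [redekad] → [rdkad]
Rule 3 Final Obstruent Devoicing: [rdkad] → [rdkat]
Rule 4 Regressive Voicing Assimilation: [rdkat] → [rtkat]

[rtkat]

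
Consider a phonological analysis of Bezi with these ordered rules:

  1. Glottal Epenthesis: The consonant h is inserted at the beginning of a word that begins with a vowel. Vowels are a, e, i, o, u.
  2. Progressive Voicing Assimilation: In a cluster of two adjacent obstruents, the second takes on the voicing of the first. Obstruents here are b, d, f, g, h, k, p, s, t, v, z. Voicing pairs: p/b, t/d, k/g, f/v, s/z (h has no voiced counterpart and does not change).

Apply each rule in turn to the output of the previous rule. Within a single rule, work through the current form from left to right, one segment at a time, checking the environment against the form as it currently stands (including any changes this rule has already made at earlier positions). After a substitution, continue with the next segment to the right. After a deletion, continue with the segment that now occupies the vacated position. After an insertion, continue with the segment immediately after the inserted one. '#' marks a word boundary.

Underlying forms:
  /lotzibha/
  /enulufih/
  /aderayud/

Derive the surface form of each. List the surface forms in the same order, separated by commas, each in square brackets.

/lotzibha/:
  1 Glottal Epenthesis: no change — [lotzibha]
  2 Progressive Voicing Assimilation: [lotzibha] → [lotsibha]
/enulufih/:
  1 Glottal Epenthesis: [enulufih] → [henulufih]
  2 Progressive Voicing Assimilation: no change — [henulufih]
/aderayud/:
  1 Glottal Epenthesis: [aderayud] → [haderayud]
  2 Progressive Voicing Assimilation: no change — [haderayud]

[lotsibha], [henulufih], [haderayud]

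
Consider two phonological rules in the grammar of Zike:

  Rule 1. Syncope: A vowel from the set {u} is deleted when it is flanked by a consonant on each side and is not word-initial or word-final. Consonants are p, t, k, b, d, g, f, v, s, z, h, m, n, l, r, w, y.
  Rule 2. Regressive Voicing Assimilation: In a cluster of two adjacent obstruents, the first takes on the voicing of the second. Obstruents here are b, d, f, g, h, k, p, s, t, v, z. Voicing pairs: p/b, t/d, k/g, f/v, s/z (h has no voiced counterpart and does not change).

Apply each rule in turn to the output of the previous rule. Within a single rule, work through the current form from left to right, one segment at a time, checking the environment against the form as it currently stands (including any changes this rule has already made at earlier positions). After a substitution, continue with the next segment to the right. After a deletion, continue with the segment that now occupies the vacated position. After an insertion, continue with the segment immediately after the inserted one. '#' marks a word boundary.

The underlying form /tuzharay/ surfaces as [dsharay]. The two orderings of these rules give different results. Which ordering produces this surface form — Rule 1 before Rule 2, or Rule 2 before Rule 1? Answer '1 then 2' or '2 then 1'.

1 then 2

Order 1 then 2:
  1 Syncope: [tuzharay] → [tzharay]
  2 Regressive Voicing Assimilation: [tzharay] → [dsharay]
  result: [dsharay]
Order 2 then 1:
  2 Regressive Voicing Assimilation: [tuzharay] → [tusharay]
  1 Syncope: [tusharay] → [tsharay]
  result: [tsharay]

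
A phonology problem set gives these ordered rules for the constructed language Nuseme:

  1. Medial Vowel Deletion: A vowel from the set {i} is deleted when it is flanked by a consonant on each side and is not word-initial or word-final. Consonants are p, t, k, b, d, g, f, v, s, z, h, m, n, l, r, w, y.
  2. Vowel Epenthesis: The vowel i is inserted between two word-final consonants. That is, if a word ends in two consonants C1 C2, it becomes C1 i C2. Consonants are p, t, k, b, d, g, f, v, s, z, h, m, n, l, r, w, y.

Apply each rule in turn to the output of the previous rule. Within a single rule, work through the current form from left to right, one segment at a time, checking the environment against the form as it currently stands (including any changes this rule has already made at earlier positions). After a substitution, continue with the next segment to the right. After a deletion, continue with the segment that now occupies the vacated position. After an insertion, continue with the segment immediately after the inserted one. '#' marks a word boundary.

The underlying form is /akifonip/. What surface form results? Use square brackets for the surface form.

1 Medial Vowel Deletion: [akifonip] → [akfonp]
2 Vowel Epenthesis: [akfonp] → [akfonip]

[akfonip]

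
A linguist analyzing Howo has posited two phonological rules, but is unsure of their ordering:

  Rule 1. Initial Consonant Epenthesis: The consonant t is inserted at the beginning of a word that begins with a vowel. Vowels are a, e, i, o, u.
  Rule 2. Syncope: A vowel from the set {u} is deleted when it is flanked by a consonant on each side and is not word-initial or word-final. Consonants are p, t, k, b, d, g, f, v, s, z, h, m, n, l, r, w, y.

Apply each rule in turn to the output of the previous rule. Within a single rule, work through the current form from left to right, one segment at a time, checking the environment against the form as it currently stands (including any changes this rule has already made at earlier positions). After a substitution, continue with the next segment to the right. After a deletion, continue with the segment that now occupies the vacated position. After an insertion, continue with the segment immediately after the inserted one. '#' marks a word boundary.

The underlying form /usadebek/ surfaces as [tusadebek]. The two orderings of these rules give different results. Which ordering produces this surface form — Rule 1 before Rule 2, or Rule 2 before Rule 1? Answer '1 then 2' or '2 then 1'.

2 then 1

Order 1 then 2:
  1 Initial Consonant Epenthesis: [usadebek] → [tusadebek]
  2 Syncope: [tusadebek] → [tsadebek]
  result: [tsadebek]
Order 2 then 1:
  2 Syncope: no change — [usadebek]
  1 Initial Consonant Epenthesis: [usadebek] → [tusadebek]
  result: [tusadebek]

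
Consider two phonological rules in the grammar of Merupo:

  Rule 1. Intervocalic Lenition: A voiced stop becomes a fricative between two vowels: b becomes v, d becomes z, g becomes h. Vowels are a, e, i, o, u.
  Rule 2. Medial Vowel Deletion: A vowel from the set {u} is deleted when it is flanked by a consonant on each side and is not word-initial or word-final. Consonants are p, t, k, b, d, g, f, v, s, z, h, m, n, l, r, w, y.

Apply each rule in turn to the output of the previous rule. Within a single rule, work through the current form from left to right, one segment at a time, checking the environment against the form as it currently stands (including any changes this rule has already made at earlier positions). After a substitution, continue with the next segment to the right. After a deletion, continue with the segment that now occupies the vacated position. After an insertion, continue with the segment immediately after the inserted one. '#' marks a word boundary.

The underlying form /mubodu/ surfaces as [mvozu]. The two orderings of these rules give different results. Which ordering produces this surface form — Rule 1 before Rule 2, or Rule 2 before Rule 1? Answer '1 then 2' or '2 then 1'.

Order 1 then 2:
  1 Intervocalic Lenition: [mubodu] → [muvozu]
  2 Medial Vowel Deletion: [muvozu] → [mvozu]
  result: [mvozu]
Order 2 then 1:
  2 Medial Vowel Deletion: [mubodu] → [mbodu]
  1 Intervocalic Lenition: [mbodu] → [mbozu]
  result: [mbozu]

1 then 2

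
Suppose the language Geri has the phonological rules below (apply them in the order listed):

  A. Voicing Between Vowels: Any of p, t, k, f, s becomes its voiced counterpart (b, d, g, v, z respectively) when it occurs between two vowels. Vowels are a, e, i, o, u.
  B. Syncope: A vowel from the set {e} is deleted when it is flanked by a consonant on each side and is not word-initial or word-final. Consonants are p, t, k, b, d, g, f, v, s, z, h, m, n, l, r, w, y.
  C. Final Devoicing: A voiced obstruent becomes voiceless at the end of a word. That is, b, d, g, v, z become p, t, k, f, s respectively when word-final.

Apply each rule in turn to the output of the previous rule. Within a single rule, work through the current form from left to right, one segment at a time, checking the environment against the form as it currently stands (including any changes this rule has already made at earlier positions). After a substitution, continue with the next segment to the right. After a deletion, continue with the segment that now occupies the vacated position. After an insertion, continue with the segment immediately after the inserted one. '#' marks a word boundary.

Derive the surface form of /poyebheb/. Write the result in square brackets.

A Voicing Between Vowels: no change — [poyebheb]
B Syncope: [poyebheb] → [poybhb]
C Final Devoicing: [poybhb] → [poybhp]

[poybhp]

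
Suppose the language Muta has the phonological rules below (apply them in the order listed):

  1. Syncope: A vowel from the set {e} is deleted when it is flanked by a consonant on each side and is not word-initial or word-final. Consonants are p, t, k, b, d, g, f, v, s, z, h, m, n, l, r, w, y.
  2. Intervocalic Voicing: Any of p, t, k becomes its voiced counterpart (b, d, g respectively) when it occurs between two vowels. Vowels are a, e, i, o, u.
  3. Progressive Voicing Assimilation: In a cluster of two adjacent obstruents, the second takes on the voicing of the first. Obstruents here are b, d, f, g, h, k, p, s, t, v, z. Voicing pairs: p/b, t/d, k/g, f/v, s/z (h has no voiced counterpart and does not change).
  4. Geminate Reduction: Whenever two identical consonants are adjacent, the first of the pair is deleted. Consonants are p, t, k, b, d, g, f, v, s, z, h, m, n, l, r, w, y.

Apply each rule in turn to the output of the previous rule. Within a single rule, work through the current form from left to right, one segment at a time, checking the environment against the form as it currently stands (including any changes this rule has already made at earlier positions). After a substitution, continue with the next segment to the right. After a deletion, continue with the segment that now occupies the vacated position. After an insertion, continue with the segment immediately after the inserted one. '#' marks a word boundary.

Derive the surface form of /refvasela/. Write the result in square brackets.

1 Syncope: [refvasela] → [rfvasla]
2 Intervocalic Voicing: no change — [rfvasla]
3 Progressive Voicing Assimilation: [rfvasla] → [rffasla]
4 Geminate Reduction: [rffasla] → [rfasla]

[rfasla]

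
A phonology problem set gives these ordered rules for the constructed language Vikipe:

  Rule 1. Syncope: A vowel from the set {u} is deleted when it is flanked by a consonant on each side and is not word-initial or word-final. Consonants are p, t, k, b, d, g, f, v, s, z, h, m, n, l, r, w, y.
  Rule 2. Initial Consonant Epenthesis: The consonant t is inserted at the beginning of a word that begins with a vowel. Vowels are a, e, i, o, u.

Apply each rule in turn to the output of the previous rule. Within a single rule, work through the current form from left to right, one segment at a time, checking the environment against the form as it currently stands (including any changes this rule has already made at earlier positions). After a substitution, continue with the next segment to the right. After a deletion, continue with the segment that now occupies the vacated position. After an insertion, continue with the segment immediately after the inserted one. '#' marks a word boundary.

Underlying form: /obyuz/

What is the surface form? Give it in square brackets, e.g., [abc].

[tobyz]

Rule 1 Syncope: [obyuz] → [obyz]
Rule 2 Initial Consonant Epenthesis: [obyz] → [tobyz]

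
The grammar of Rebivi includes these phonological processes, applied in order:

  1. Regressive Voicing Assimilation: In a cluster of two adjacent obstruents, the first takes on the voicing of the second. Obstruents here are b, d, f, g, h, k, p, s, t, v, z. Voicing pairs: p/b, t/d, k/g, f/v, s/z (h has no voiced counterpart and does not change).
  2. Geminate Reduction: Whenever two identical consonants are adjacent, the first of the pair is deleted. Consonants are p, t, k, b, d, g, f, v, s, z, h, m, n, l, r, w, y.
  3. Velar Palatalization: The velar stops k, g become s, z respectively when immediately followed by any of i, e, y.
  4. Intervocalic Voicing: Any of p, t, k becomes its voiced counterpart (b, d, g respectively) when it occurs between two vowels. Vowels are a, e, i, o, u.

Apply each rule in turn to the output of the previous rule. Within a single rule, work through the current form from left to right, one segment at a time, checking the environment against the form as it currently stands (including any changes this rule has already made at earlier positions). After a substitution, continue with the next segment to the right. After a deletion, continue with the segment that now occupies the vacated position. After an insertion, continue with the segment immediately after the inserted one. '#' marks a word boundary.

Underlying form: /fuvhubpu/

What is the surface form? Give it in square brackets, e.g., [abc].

1 Regressive Voicing Assimilation: [fuvhubpu] → [fufhuppu]
2 Geminate Reduction: [fufhuppu] → [fufhupu]
3 Velar Palatalization: no change — [fufhupu]
4 Intervocalic Voicing: [fufhupu] → [fufhubu]

[fufhubu]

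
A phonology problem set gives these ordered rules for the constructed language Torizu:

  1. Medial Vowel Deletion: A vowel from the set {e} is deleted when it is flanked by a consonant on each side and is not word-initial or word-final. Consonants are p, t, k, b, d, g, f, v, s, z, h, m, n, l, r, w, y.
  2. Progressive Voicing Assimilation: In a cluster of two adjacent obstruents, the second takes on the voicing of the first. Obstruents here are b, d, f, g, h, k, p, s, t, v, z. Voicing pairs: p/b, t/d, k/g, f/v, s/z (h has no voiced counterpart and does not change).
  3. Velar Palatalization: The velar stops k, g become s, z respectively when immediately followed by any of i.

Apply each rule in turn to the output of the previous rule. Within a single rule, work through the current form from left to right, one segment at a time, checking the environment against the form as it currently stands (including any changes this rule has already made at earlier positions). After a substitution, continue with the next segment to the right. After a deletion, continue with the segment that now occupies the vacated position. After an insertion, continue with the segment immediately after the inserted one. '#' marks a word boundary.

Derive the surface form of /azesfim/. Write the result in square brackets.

1 Medial Vowel Deletion: [azesfim] → [azsfim]
2 Progressive Voicing Assimilation: [azsfim] → [azzvim]
3 Velar Palatalization: no change — [azzvim]

[azzvim]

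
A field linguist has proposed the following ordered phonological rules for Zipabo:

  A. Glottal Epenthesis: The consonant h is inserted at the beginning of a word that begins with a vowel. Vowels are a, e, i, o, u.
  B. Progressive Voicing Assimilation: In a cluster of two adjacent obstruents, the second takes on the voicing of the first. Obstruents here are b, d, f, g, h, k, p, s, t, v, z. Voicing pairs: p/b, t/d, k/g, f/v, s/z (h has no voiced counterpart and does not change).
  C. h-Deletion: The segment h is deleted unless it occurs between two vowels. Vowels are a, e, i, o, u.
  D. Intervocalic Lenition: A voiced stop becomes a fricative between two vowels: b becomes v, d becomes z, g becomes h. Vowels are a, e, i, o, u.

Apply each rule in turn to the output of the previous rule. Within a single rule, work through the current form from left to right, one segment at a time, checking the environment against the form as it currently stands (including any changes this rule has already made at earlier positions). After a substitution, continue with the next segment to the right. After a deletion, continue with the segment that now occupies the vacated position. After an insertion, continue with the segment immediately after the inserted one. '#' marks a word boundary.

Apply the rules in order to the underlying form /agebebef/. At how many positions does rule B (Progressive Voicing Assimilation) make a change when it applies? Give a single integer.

0

A Glottal Epenthesis: [agebebef] → [hagebebef]
B Progressive Voicing Assimilation: no change — [hagebebef]
C h-Deletion: [hagebebef] → [agebebef]
D Intervocalic Lenition: [agebebef] → [ahevevef]
Rule B changed 0 position(s).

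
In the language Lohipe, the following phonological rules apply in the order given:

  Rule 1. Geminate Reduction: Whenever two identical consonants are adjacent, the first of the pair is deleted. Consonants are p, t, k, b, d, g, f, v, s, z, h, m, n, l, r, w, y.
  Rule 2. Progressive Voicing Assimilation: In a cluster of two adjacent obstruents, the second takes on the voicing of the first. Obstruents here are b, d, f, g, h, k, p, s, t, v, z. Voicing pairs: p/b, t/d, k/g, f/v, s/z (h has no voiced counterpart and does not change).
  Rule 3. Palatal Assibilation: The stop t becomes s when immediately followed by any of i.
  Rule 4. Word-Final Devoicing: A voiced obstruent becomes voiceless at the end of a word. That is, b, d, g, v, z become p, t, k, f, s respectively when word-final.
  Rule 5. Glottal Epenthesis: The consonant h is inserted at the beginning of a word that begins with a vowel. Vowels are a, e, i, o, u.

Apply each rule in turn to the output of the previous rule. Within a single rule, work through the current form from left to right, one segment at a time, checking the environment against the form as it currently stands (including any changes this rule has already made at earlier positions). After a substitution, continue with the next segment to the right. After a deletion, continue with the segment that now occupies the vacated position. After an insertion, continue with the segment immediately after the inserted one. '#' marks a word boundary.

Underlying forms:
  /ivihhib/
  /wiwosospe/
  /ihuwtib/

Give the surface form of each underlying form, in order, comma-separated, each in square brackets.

/ivihhib/:
  Rule 1 Geminate Reduction: [ivihhib] → [ivihib]
  Rule 2 Progressive Voicing Assimilation: no change — [ivihib]
  Rule 3 Palatal Assibilation: no change — [ivihib]
  Rule 4 Word-Final Devoicing: [ivihib] → [ivihip]
  Rule 5 Glottal Epenthesis: [ivihip] → [hivihip]
/wiwosospe/:
  Rule 1 Geminate Reduction: no change — [wiwosospe]
  Rule 2 Progressive Voicing Assimilation: no change — [wiwosospe]
  Rule 3 Palatal Assibilation: no change — [wiwosospe]
  Rule 4 Word-Final Devoicing: no change — [wiwosospe]
  Rule 5 Glottal Epenthesis: no change — [wiwosospe]
/ihuwtib/:
  Rule 1 Geminate Reduction: no change — [ihuwtib]
  Rule 2 Progressive Voicing Assimilation: no change — [ihuwtib]
  Rule 3 Palatal Assibilation: [ihuwtib] → [ihuwsib]
  Rule 4 Word-Final Devoicing: [ihuwsib] → [ihuwsip]
  Rule 5 Glottal Epenthesis: [ihuwsip] → [hihuwsip]

[hivihip], [wiwosospe], [hihuwsip]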